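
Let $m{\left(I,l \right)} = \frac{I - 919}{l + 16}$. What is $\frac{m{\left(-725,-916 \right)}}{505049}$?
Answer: $\frac{137}{37878675} \approx 3.6168 \cdot 10^{-6}$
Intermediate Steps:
$m{\left(I,l \right)} = \frac{-919 + I}{16 + l}$
$\frac{m{\left(-725,-916 \right)}}{505049} = \frac{\frac{1}{16 - 916} \left(-919 - 725\right)}{505049} = \frac{1}{-900} \left(-1644\right) \frac{1}{505049} = \left(- \frac{1}{900}\right) \left(-1644\right) \frac{1}{505049} = \frac{137}{75} \cdot \frac{1}{505049} = \frac{137}{37878675}$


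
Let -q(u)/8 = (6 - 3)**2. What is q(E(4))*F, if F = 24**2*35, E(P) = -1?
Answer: -1451520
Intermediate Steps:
q(u) = -72 (q(u) = -8*(6 - 3)**2 = -8*3**2 = -8*9 = -72)
F = 20160 (F = 576*35 = 20160)
q(E(4))*F = -72*20160 = -1451520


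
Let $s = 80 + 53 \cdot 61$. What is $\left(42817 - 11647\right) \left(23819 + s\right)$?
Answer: $845704440$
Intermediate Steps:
$s = 3313$ ($s = 80 + 3233 = 3313$)
$\left(42817 - 11647\right) \left(23819 + s\right) = \left(42817 - 11647\right) \left(23819 + 3313\right) = 31170 \cdot 27132 = 845704440$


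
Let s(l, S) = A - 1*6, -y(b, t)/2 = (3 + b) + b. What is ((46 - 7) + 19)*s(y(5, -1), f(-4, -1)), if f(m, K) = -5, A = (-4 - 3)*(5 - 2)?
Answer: -1566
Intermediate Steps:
y(b, t) = -6 - 4*b (y(b, t) = -2*((3 + b) + b) = -2*(3 + 2*b) = -6 - 4*b)
A = -21 (A = -7*3 = -21)
s(l, S) = -27 (s(l, S) = -21 - 1*6 = -21 - 6 = -27)
((46 - 7) + 19)*s(y(5, -1), f(-4, -1)) = ((46 - 7) + 19)*(-27) = (39 + 19)*(-27) = 58*(-27) = -1566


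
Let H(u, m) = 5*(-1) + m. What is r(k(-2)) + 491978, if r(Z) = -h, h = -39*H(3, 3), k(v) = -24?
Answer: 491900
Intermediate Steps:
H(u, m) = -5 + m
h = 78 (h = -39*(-5 + 3) = -39*(-2) = 78)
r(Z) = -78 (r(Z) = -1*78 = -78)
r(k(-2)) + 491978 = -78 + 491978 = 491900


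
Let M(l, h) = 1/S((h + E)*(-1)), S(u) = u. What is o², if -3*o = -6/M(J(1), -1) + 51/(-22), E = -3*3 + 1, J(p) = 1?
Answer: 170569/484 ≈ 352.42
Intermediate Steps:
E = -8 (E = -9 + 1 = -8)
M(l, h) = 1/(8 - h) (M(l, h) = 1/((h - 8)*(-1)) = 1/((-8 + h)*(-1)) = 1/(8 - h))
o = 413/22 (o = -(-6/((-1/(-8 - 1))) + 51/(-22))/3 = -(-6/((-1/(-9))) + 51*(-1/22))/3 = -(-6/((-1*(-⅑))) - 51/22)/3 = -(-6/⅑ - 51/22)/3 = -(-6*9 - 51/22)/3 = -(-54 - 51/22)/3 = -⅓*(-1239/22) = 413/22 ≈ 18.773)
o² = (413/22)² = 170569/484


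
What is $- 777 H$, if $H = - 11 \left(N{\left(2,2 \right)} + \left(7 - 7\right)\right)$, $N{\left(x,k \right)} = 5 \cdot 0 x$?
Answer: $0$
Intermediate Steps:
$N{\left(x,k \right)} = 0$ ($N{\left(x,k \right)} = 0 x = 0$)
$H = 0$ ($H = - 11 \left(0 + \left(7 - 7\right)\right) = - 11 \left(0 + 0\right) = \left(-11\right) 0 = 0$)
$- 777 H = \left(-777\right) 0 = 0$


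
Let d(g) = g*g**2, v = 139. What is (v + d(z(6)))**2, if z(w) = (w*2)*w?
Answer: 139417851769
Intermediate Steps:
z(w) = 2*w**2 (z(w) = (2*w)*w = 2*w**2)
d(g) = g**3
(v + d(z(6)))**2 = (139 + (2*6**2)**3)**2 = (139 + (2*36)**3)**2 = (139 + 72**3)**2 = (139 + 373248)**2 = 373387**2 = 139417851769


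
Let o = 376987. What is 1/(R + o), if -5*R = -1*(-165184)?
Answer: 5/1719751 ≈ 2.9074e-6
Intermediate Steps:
R = -165184/5 (R = -(-1)*(-165184)/5 = -⅕*165184 = -165184/5 ≈ -33037.)
1/(R + o) = 1/(-165184/5 + 376987) = 1/(1719751/5) = 5/1719751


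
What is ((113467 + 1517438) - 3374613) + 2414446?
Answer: 670738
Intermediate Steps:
((113467 + 1517438) - 3374613) + 2414446 = (1630905 - 3374613) + 2414446 = -1743708 + 2414446 = 670738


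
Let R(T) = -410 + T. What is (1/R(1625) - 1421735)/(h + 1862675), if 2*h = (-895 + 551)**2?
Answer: -1727408024/2335039245 ≈ -0.73978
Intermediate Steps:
h = 59168 (h = (-895 + 551)**2/2 = (1/2)*(-344)**2 = (1/2)*118336 = 59168)
(1/R(1625) - 1421735)/(h + 1862675) = (1/(-410 + 1625) - 1421735)/(59168 + 1862675) = (1/1215 - 1421735)/1921843 = (1/1215 - 1421735)*(1/1921843) = -1727408024/1215*1/1921843 = -1727408024/2335039245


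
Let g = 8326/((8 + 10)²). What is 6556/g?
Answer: 1062072/4163 ≈ 255.12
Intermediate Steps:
g = 4163/162 (g = 8326/(18²) = 8326/324 = 8326*(1/324) = 4163/162 ≈ 25.698)
6556/g = 6556/(4163/162) = 6556*(162/4163) = 1062072/4163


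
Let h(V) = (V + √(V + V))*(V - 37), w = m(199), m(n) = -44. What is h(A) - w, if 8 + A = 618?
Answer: 349574 + 1146*√305 ≈ 3.6959e+5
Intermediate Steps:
A = 610 (A = -8 + 618 = 610)
w = -44
h(V) = (-37 + V)*(V + √2*√V) (h(V) = (V + √(2*V))*(-37 + V) = (V + √2*√V)*(-37 + V) = (-37 + V)*(V + √2*√V))
h(A) - w = (610² - 37*610 + √2*610^(3/2) - 37*√2*√610) - 1*(-44) = (372100 - 22570 + √2*(610*√610) - 74*√305) + 44 = (372100 - 22570 + 1220*√305 - 74*√305) + 44 = (349530 + 1146*√305) + 44 = 349574 + 1146*√305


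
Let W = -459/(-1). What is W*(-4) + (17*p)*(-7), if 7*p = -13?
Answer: -1615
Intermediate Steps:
p = -13/7 (p = (1/7)*(-13) = -13/7 ≈ -1.8571)
W = 459 (W = -459*(-1) = 459)
W*(-4) + (17*p)*(-7) = 459*(-4) + (17*(-13/7))*(-7) = -1836 - 221/7*(-7) = -1836 + 221 = -1615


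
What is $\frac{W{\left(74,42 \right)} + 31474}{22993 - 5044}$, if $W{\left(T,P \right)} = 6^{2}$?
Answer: $\frac{31510}{17949} \approx 1.7555$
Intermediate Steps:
$W{\left(T,P \right)} = 36$
$\frac{W{\left(74,42 \right)} + 31474}{22993 - 5044} = \frac{36 + 31474}{22993 - 5044} = \frac{31510}{17949}$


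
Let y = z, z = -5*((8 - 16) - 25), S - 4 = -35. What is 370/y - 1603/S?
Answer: 55193/1023 ≈ 53.952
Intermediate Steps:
S = -31 (S = 4 - 35 = -31)
z = 165 (z = -5*(-8 - 25) = -5*(-33) = 165)
y = 165
370/y - 1603/S = 370/165 - 1603/(-31) = 370*(1/165) - 1603*(-1/31) = 74/33 + 1603/31 = 55193/1023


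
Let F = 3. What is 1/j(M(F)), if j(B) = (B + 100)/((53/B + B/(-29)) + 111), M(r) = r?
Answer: 11185/8961 ≈ 1.2482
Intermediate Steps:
j(B) = (100 + B)/(111 + 53/B - B/29) (j(B) = (100 + B)/((53/B + B*(-1/29)) + 111) = (100 + B)/((53/B - B/29) + 111) = (100 + B)/(111 + 53/B - B/29))
1/j(M(F)) = 1/(29*3*(100 + 3)/(1537 - 1*3² + 3219*3)) = 1/(29*3*103/(1537 - 1*9 + 9657)) = 1/(29*3*103/(1537 - 9 + 9657)) = 1/(29*3*103/11185) = 1/(29*3*(1/11185)*103) = 1/(8961/11185) = 11185/8961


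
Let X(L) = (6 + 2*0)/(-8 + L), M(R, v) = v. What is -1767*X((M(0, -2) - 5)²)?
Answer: -10602/41 ≈ -258.59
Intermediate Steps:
X(L) = 6/(-8 + L) (X(L) = (6 + 0)/(-8 + L) = 6/(-8 + L))
-1767*X((M(0, -2) - 5)²) = -10602/(-8 + (-2 - 5)²) = -10602/(-8 + (-7)²) = -10602/(-8 + 49) = -10602/41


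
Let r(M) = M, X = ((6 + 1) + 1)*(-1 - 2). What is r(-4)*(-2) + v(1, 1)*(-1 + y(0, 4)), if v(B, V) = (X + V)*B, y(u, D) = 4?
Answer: -61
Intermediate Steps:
X = -24 (X = (7 + 1)*(-3) = 8*(-3) = -24)
v(B, V) = B*(-24 + V) (v(B, V) = (-24 + V)*B = B*(-24 + V))
r(-4)*(-2) + v(1, 1)*(-1 + y(0, 4)) = -4*(-2) + (1*(-24 + 1))*(-1 + 4) = 8 + (1*(-23))*3 = 8 - 23*3 = 8 - 69 = -61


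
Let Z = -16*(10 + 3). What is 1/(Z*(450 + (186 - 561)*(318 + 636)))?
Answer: 1/74318400 ≈ 1.3456e-8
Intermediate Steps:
Z = -208 (Z = -16*13 = -208)
1/(Z*(450 + (186 - 561)*(318 + 636))) = 1/(-208*(450 + (186 - 561)*(318 + 636))) = 1/(-208*(450 - 375*954)) = 1/(-208*(450 - 357750)) = 1/(-208*(-357300)) = 1/74318400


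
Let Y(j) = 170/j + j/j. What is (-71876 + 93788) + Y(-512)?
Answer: 5609643/256 ≈ 21913.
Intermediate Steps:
Y(j) = 1 + 170/j (Y(j) = 170/j + 1 = 1 + 170/j)
(-71876 + 93788) + Y(-512) = (-71876 + 93788) + (170 - 512)/(-512) = 21912 - 1/512*(-342) = 21912 + 171/256 = 5609643/256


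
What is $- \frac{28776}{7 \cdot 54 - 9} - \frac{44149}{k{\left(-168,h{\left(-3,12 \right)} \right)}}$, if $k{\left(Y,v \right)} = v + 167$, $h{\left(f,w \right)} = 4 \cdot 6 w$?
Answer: $- \frac{1399241}{7995} \approx -175.01$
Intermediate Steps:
$h{\left(f,w \right)} = 24 w$
$k{\left(Y,v \right)} = 167 + v$
$- \frac{28776}{7 \cdot 54 - 9} - \frac{44149}{k{\left(-168,h{\left(-3,12 \right)} \right)}} = - \frac{28776}{7 \cdot 54 - 9} - \frac{44149}{167 + 24 \cdot 12} = - \frac{28776}{378 - 9} - \frac{44149}{167 + 288} = - \frac{28776}{369} - \frac{44149}{455} = \left(-28776\right) \frac{1}{369} - \frac{6307}{65} = - \frac{9592}{123} - \frac{6307}{65} = - \frac{1399241}{7995}$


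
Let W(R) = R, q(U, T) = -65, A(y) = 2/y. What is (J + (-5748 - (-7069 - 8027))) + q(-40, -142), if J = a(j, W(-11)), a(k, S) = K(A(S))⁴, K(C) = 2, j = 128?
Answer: 9299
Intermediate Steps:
a(k, S) = 16 (a(k, S) = 2⁴ = 16)
J = 16
(J + (-5748 - (-7069 - 8027))) + q(-40, -142) = (16 + (-5748 - (-7069 - 8027))) - 65 = (16 + (-5748 - 1*(-15096))) - 65 = (16 + (-5748 + 15096)) - 65 = (16 + 9348) - 65 = 9364 - 65 = 9299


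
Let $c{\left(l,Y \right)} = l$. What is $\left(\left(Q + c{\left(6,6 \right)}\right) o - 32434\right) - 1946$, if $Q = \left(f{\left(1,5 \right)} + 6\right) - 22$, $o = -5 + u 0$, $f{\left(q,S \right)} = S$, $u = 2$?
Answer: $-34355$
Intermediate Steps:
$o = -5$ ($o = -5 + 2 \cdot 0 = -5 + 0 = -5$)
$Q = -11$ ($Q = \left(5 + 6\right) - 22 = 11 - 22 = -11$)
$\left(\left(Q + c{\left(6,6 \right)}\right) o - 32434\right) - 1946 = \left(\left(-11 + 6\right) \left(-5\right) - 32434\right) - 1946 = \left(\left(-5\right) \left(-5\right) - 32434\right) - 1946 = \left(25 - 32434\right) - 1946 = -32409 - 1946 = -34355$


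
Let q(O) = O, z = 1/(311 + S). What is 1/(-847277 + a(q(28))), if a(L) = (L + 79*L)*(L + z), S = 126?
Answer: -437/342849169 ≈ -1.2746e-6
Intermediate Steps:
z = 1/437 (z = 1/(311 + 126) = 1/437 ≈ 0.0022883)
a(L) = 80*L*(1/437 + L) (a(L) = (L + 79*L)*(L + 1/437) = (80*L)*(1/437 + L) = 80*L*(1/437 + L))
1/(-847277 + a(q(28))) = 1/(-847277 + (80/437)*28*(1 + 437*28)) = 1/(-847277 + (80/437)*28*(1 + 12236)) = 1/(-847277 + (80/437)*28*12237) = 1/(-847277 + 27410880/437) = 1/(-342849169/437) = -437/342849169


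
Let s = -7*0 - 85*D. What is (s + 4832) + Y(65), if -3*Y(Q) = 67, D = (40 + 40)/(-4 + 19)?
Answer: 13069/3 ≈ 4356.3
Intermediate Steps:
D = 16/3 (D = 80/15 = 80*(1/15) = 16/3 ≈ 5.3333)
Y(Q) = -67/3 (Y(Q) = -1/3*67 = -67/3)
s = -1360/3 (s = -7*0 - 85*16/3 = 0 - 1360/3 = -1360/3 ≈ -453.33)
(s + 4832) + Y(65) = (-1360/3 + 4832) - 67/3 = 13136/3 - 67/3 = 13069/3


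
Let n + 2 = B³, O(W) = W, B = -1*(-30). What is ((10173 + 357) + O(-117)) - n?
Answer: -16585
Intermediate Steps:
B = 30
n = 26998 (n = -2 + 30³ = -2 + 27000 = 26998)
((10173 + 357) + O(-117)) - n = ((10173 + 357) - 117) - 1*26998 = (10530 - 117) - 26998 = 10413 - 26998 = -16585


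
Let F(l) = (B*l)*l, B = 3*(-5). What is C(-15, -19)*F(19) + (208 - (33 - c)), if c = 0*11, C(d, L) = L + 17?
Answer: 11005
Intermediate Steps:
B = -15
C(d, L) = 17 + L
F(l) = -15*l² (F(l) = (-15*l)*l = -15*l²)
c = 0
C(-15, -19)*F(19) + (208 - (33 - c)) = (17 - 19)*(-15*19²) + (208 - (33 - 1*0)) = -(-30)*361 + (208 - (33 + 0)) = -2*(-5415) + (208 - 1*33) = 10830 + (208 - 33) = 10830 + 175 = 11005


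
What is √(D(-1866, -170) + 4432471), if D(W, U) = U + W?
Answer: √4430435 ≈ 2104.9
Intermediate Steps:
√(D(-1866, -170) + 4432471) = √((-170 - 1866) + 4432471) = √(-2036 + 4432471) = √4430435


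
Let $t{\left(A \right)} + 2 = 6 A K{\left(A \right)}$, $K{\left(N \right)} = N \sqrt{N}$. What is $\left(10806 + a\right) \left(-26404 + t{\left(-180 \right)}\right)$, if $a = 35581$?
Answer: $-1224895122 + 54105796800 i \sqrt{5} \approx -1.2249 \cdot 10^{9} + 1.2098 \cdot 10^{11} i$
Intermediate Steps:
$K{\left(N \right)} = N^{\frac{3}{2}}$
$t{\left(A \right)} = -2 + 6 A^{\frac{5}{2}}$ ($t{\left(A \right)} = -2 + 6 A A^{\frac{3}{2}} = -2 + 6 A^{\frac{5}{2}}$)
$\left(10806 + a\right) \left(-26404 + t{\left(-180 \right)}\right) = \left(10806 + 35581\right) \left(-26404 - \left(2 - 6 \left(-180\right)^{\frac{5}{2}}\right)\right) = 46387 \left(-26404 - \left(2 - 6 \cdot 194400 i \sqrt{5}\right)\right) = 46387 \left(-26404 - \left(2 - 1166400 i \sqrt{5}\right)\right) = 46387 \left(-26406 + 1166400 i \sqrt{5}\right) = -1224895122 + 54105796800 i \sqrt{5}$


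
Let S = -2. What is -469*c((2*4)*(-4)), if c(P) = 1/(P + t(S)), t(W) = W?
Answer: 469/34 ≈ 13.794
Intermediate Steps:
c(P) = 1/(-2 + P) (c(P) = 1/(P - 2) = 1/(-2 + P))
-469*c((2*4)*(-4)) = -469/(-2 + (2*4)*(-4)) = -469/(-2 + 8*(-4)) = -469/(-2 - 32) = -469/(-34) = -469*(-1/34) = 469/34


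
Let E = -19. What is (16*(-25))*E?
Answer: 7600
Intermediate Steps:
(16*(-25))*E = (16*(-25))*(-19) = -400*(-19) = 7600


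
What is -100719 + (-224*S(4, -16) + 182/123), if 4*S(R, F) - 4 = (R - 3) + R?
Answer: -12450247/123 ≈ -1.0122e+5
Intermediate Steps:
S(R, F) = ¼ + R/2 (S(R, F) = 1 + ((R - 3) + R)/4 = 1 + ((-3 + R) + R)/4 = 1 + (-3 + 2*R)/4 = 1 + (-¾ + R/2) = ¼ + R/2)
-100719 + (-224*S(4, -16) + 182/123) = -100719 + (-224*(¼ + (½)*4) + 182/123) = -100719 + (-224*(¼ + 2) + 182*(1/123)) = -100719 + (-224*9/4 + 182/123) = -100719 + (-504 + 182/123) = -100719 - 61810/123 = -12450247/123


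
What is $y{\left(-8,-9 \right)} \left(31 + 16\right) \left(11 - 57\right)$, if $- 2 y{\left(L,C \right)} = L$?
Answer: $-8648$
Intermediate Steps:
$y{\left(L,C \right)} = - \frac{L}{2}$
$y{\left(-8,-9 \right)} \left(31 + 16\right) \left(11 - 57\right) = \left(- \frac{1}{2}\right) \left(-8\right) \left(31 + 16\right) \left(11 - 57\right) = 4 \cdot 47 \left(-46\right) = 4 \left(-2162\right) = -8648$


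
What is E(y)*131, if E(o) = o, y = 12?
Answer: 1572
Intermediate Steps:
E(y)*131 = 12*131 = 1572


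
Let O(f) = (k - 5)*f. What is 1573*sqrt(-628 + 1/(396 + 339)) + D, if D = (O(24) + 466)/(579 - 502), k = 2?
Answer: 394/77 + 1573*I*sqrt(6923685)/105 ≈ 5.1169 + 39419.0*I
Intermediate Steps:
O(f) = -3*f (O(f) = (2 - 5)*f = -3*f)
D = 394/77 (D = (-3*24 + 466)/(579 - 502) = (-72 + 466)/77 = 394*(1/77) = 394/77 ≈ 5.1169)
1573*sqrt(-628 + 1/(396 + 339)) + D = 1573*sqrt(-628 + 1/(396 + 339)) + 394/77 = 1573*sqrt(-628 + 1/735) + 394/77 = 1573*sqrt(-461579/735) + 394/77 = 1573*(I*sqrt(6923685)/105) + 394/77 = 1573*I*sqrt(6923685)/105 + 394/77 = 394/77 + 1573*I*sqrt(6923685)/105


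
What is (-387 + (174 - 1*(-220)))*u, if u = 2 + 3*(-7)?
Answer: -133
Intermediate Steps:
u = -19 (u = 2 - 21 = -19)
(-387 + (174 - 1*(-220)))*u = (-387 + (174 - 1*(-220)))*(-19) = (-387 + (174 + 220))*(-19) = (-387 + 394)*(-19) = 7*(-19) = -133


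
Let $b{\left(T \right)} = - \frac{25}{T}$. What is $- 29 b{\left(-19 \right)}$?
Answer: $- \frac{725}{19} \approx -38.158$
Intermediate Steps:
$- 29 b{\left(-19 \right)} = - 29 \left(- \frac{25}{-19}\right) = - 29 \left(\left(-25\right) \left(- \frac{1}{19}\right)\right) = \left(-29\right) \frac{25}{19} = - \frac{725}{19}$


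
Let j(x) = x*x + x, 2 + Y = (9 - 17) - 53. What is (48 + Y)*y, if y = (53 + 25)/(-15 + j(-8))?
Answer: -1170/41 ≈ -28.537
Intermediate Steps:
Y = -63 (Y = -2 + ((9 - 17) - 53) = -2 + (-8 - 53) = -2 - 61 = -63)
j(x) = x + x**2 (j(x) = x**2 + x = x + x**2)
y = 78/41 (y = (53 + 25)/(-15 - 8*(1 - 8)) = 78/(-15 - 8*(-7)) = 78/(-15 + 56) = 78/41 ≈ 1.9024)
(48 + Y)*y = (48 - 63)*(78/41) = -15*78/41 = -1170/41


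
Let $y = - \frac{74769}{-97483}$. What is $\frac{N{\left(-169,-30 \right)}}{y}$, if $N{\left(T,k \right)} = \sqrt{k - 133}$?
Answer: $\frac{97483 i \sqrt{163}}{74769} \approx 16.646 i$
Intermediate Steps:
$N{\left(T,k \right)} = \sqrt{-133 + k}$
$y = \frac{74769}{97483}$ ($y = \left(-74769\right) \left(- \frac{1}{97483}\right) = \frac{74769}{97483} \approx 0.767$)
$\frac{N{\left(-169,-30 \right)}}{y} = \frac{\sqrt{-133 - 30}}{\frac{74769}{97483}} = \sqrt{-163} \cdot \frac{97483}{74769} = i \sqrt{163} \cdot \frac{97483}{74769} = \frac{97483 i \sqrt{163}}{74769}$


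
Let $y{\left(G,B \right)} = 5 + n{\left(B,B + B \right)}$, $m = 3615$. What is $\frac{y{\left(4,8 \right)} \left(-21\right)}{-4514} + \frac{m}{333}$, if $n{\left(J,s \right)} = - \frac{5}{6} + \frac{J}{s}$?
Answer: $\frac{73652}{6771} \approx 10.878$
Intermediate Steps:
$n{\left(J,s \right)} = - \frac{5}{6} + \frac{J}{s}$ ($n{\left(J,s \right)} = \left(-5\right) \frac{1}{6} + \frac{J}{s} = - \frac{5}{6} + \frac{J}{s}$)
$y{\left(G,B \right)} = \frac{14}{3}$ ($y{\left(G,B \right)} = 5 + \left(- \frac{5}{6} + \frac{B}{B + B}\right) = 5 + \left(- \frac{5}{6} + \frac{B}{2 B}\right) = 5 + \left(- \frac{5}{6} + B \frac{1}{2 B}\right) = 5 + \left(- \frac{5}{6} + \frac{1}{2}\right) = 5 - \frac{1}{3} = \frac{14}{3}$)
$\frac{y{\left(4,8 \right)} \left(-21\right)}{-4514} + \frac{m}{333} = \frac{\frac{14}{3} \left(-21\right)}{-4514} + \frac{3615}{333} = \left(-98\right) \left(- \frac{1}{4514}\right) + 3615 \cdot \frac{1}{333} = \frac{49}{2257} + \frac{1205}{111} = \frac{73652}{6771}$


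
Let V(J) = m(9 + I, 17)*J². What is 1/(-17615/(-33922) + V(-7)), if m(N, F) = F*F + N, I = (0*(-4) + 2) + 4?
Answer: 33922/505319727 ≈ 6.7130e-5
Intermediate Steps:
I = 6 (I = (0 + 2) + 4 = 2 + 4 = 6)
m(N, F) = N + F² (m(N, F) = F² + N = N + F²)
V(J) = 304*J² (V(J) = ((9 + 6) + 17²)*J² = (15 + 289)*J² = 304*J²)
1/(-17615/(-33922) + V(-7)) = 1/(-17615/(-33922) + 304*(-7)²) = 1/(-17615*(-1/33922) + 304*49) = 1/(17615/33922 + 14896) = 1/(505319727/33922) = 33922/505319727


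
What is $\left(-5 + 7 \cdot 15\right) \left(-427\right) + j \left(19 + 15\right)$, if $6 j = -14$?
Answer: $- \frac{128338}{3} \approx -42779.0$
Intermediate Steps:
$j = - \frac{7}{3}$ ($j = \frac{1}{6} \left(-14\right) = - \frac{7}{3} \approx -2.3333$)
$\left(-5 + 7 \cdot 15\right) \left(-427\right) + j \left(19 + 15\right) = \left(-5 + 7 \cdot 15\right) \left(-427\right) - \frac{7 \left(19 + 15\right)}{3} = \left(-5 + 105\right) \left(-427\right) - \frac{238}{3} = 100 \left(-427\right) - \frac{238}{3} = -42700 - \frac{238}{3} = - \frac{128338}{3}$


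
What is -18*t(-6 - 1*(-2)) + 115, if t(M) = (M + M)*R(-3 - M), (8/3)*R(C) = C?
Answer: 169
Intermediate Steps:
R(C) = 3*C/8
t(M) = 2*M*(-9/8 - 3*M/8) (t(M) = (M + M)*(3*(-3 - M)/8) = (2*M)*(-9/8 - 3*M/8) = 2*M*(-9/8 - 3*M/8))
-18*t(-6 - 1*(-2)) + 115 = -(-27)*(-6 - 1*(-2))*(3 + (-6 - 1*(-2)))/2 + 115 = -(-27)*(-6 + 2)*(3 + (-6 + 2))/2 + 115 = -(-27)*(-4)*(3 - 4)/2 + 115 = -(-27)*(-4)*(-1)/2 + 115 = -18*(-3) + 115 = 54 + 115 = 169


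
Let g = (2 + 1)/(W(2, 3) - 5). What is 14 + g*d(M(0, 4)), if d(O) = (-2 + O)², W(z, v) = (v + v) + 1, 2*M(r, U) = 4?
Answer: 14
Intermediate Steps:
M(r, U) = 2 (M(r, U) = (½)*4 = 2)
W(z, v) = 1 + 2*v (W(z, v) = 2*v + 1 = 1 + 2*v)
g = 3/2 (g = (2 + 1)/((1 + 2*3) - 5) = 3/((1 + 6) - 5) = 3/(7 - 5) = 3/2 ≈ 1.5000)
14 + g*d(M(0, 4)) = 14 + 3*(-2 + 2)²/2 = 14 + (3/2)*0² = 14 + (3/2)*0 = 14 + 0 = 14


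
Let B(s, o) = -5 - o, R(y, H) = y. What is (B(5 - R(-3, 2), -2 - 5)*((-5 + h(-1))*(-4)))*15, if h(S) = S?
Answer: 720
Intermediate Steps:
(B(5 - R(-3, 2), -2 - 5)*((-5 + h(-1))*(-4)))*15 = ((-5 - (-2 - 5))*((-5 - 1)*(-4)))*15 = ((-5 - 1*(-7))*(-6*(-4)))*15 = ((-5 + 7)*24)*15 = (2*24)*15 = 48*15 = 720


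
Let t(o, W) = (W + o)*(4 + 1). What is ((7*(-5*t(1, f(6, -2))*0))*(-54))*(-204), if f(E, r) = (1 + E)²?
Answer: 0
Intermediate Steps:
t(o, W) = 5*W + 5*o (t(o, W) = (W + o)*5 = 5*W + 5*o)
((7*(-5*t(1, f(6, -2))*0))*(-54))*(-204) = ((7*(-5*(5*(1 + 6)² + 5*1)*0))*(-54))*(-204) = ((7*(-5*(5*7² + 5)*0))*(-54))*(-204) = ((7*(-5*(5*49 + 5)*0))*(-54))*(-204) = ((7*(-5*(245 + 5)*0))*(-54))*(-204) = ((7*(-5*250*0))*(-54))*(-204) = ((7*(-1250*0))*(-54))*(-204) = ((7*0)*(-54))*(-204) = (0*(-54))*(-204) = 0*(-204) = 0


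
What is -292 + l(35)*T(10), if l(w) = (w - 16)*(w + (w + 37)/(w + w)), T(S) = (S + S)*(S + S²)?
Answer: 10539916/7 ≈ 1.5057e+6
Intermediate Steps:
T(S) = 2*S*(S + S²) (T(S) = (2*S)*(S + S²) = 2*S*(S + S²))
l(w) = (-16 + w)*(w + (37 + w)/(2*w)) (l(w) = (-16 + w)*(w + (37 + w)/((2*w))) = (-16 + w)*(w + (37 + w)*(1/(2*w))) = (-16 + w)*(w + (37 + w)/(2*w)))
-292 + l(35)*T(10) = -292 + (21/2 + 35² - 296/35 - 31/2*35)*(2*10²*(1 + 10)) = -292 + (21/2 + 1225 - 296*1/35 - 1085/2)*(2*100*11) = -292 + (21/2 + 1225 - 296/35 - 1085/2)*2200 = -292 + (23959/35)*2200 = -292 + 10541960/7 = 10539916/7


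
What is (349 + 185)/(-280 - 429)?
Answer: -534/709 ≈ -0.75317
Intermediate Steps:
(349 + 185)/(-280 - 429) = 534/(-709) = 534*(-1/709) = -534/709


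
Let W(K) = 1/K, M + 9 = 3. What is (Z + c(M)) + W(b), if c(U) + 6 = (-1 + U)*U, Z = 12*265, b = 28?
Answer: 90049/28 ≈ 3216.0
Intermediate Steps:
M = -6 (M = -9 + 3 = -6)
Z = 3180
c(U) = -6 + U*(-1 + U) (c(U) = -6 + (-1 + U)*U = -6 + U*(-1 + U))
(Z + c(M)) + W(b) = (3180 + (-6 + (-6)**2 - 1*(-6))) + 1/28 = (3180 + (-6 + 36 + 6)) + 1/28 = (3180 + 36) + 1/28 = 3216 + 1/28 = 90049/28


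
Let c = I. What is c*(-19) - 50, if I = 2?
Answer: -88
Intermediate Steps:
c = 2
c*(-19) - 50 = 2*(-19) - 50 = -38 - 50 = -88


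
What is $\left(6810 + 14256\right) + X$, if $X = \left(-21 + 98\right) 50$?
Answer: $24916$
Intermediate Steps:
$X = 3850$ ($X = 77 \cdot 50 = 3850$)
$\left(6810 + 14256\right) + X = \left(6810 + 14256\right) + 3850 = 21066 + 3850 = 24916$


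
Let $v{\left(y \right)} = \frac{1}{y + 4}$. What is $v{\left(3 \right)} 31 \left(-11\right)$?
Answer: $- \frac{341}{7} \approx -48.714$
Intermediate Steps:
$v{\left(y \right)} = \frac{1}{4 + y}$
$v{\left(3 \right)} 31 \left(-11\right) = \frac{1}{4 + 3} \cdot 31 \left(-11\right) = \frac{1}{7} \cdot 31 \left(-11\right) = \frac{31}{7} \left(-11\right) = - \frac{341}{7}$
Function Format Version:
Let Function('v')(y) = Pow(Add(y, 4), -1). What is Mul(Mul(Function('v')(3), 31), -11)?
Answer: Rational(-341, 7) ≈ -48.714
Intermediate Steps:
Function('v')(y) = Pow(Add(4, y), -1)
Mul(Mul(Function('v')(3), 31), -11) = Mul(Mul(Pow(Add(4, 3), -1), 31), -11) = Mul(Mul(Pow(7, -1), 31), -11) = Mul(Mul(Rational(1, 7), 31), -11) = Mul(Rational(31, 7), -11) = Rational(-341, 7)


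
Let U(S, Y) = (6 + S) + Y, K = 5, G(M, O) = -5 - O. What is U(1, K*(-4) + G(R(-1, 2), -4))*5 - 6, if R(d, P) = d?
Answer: -76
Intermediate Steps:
U(S, Y) = 6 + S + Y
U(1, K*(-4) + G(R(-1, 2), -4))*5 - 6 = (6 + 1 + (5*(-4) + (-5 - 1*(-4))))*5 - 6 = (6 + 1 + (-20 + (-5 + 4)))*5 - 6 = (6 + 1 + (-20 - 1))*5 - 6 = (6 + 1 - 21)*5 - 6 = -14*5 - 6 = -70 - 6 = -76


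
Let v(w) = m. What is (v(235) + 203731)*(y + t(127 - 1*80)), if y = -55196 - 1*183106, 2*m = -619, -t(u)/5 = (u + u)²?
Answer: -57462912163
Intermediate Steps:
t(u) = -20*u² (t(u) = -5*(u + u)² = -5*4*u² = -20*u²)
m = -619/2 (m = (½)*(-619) = -619/2 ≈ -309.50)
v(w) = -619/2
y = -238302 (y = -55196 - 183106 = -238302)
(v(235) + 203731)*(y + t(127 - 1*80)) = (-619/2 + 203731)*(-238302 - 20*(127 - 1*80)²) = 406843*(-238302 - 20*(127 - 80)²)/2 = 406843*(-238302 - 20*47²)/2 = 406843*(-238302 - 20*2209)/2 = 406843*(-238302 - 44180)/2 = (406843/2)*(-282482) = -57462912163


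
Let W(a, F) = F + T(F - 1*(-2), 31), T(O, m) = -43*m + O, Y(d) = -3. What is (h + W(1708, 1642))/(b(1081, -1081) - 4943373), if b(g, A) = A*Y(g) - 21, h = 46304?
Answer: -48257/4940151 ≈ -0.0097683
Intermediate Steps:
T(O, m) = O - 43*m
W(a, F) = -1331 + 2*F (W(a, F) = F + ((F - 1*(-2)) - 43*31) = F + ((F + 2) - 1333) = F + ((2 + F) - 1333) = F + (-1331 + F) = -1331 + 2*F)
b(g, A) = -21 - 3*A (b(g, A) = A*(-3) - 21 = -3*A - 21 = -21 - 3*A)
(h + W(1708, 1642))/(b(1081, -1081) - 4943373) = (46304 + (-1331 + 2*1642))/((-21 - 3*(-1081)) - 4943373) = (46304 + (-1331 + 3284))/((-21 + 3243) - 4943373) = (46304 + 1953)/(3222 - 4943373) = 48257/(-4940151) = 48257*(-1/4940151) = -48257/4940151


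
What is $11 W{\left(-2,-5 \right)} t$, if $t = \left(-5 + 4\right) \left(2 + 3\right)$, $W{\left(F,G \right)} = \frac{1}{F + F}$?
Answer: $\frac{55}{4} \approx 13.75$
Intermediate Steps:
$W{\left(F,G \right)} = \frac{1}{2 F}$
$t = -5$ ($t = \left(-1\right) 5 = -5$)
$11 W{\left(-2,-5 \right)} t = 11 \frac{1}{2 \left(-2\right)} \left(-5\right) = 11 \cdot \frac{1}{2} \left(- \frac{1}{2}\right) \left(-5\right) = 11 \left(- \frac{1}{4}\right) \left(-5\right) = \left(- \frac{11}{4}\right) \left(-5\right) = \frac{55}{4}$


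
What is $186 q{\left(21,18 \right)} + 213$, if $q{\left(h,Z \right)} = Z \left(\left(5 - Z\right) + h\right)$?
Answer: $26997$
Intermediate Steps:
$q{\left(h,Z \right)} = Z \left(5 + h - Z\right)$
$186 q{\left(21,18 \right)} + 213 = 186 \cdot 18 \left(5 + 21 - 18\right) + 213 = 186 \cdot 18 \cdot 8 + 213 = 186 \cdot 144 + 213 = 26784 + 213 = 26997$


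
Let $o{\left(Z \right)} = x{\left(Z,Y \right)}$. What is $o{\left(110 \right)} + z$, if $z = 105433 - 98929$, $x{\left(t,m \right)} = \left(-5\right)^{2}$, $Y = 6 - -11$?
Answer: $6529$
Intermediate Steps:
$Y = 17$ ($Y = 6 + 11 = 17$)
$x{\left(t,m \right)} = 25$
$o{\left(Z \right)} = 25$
$z = 6504$ ($z = 105433 - 98929 = 6504$)
$o{\left(110 \right)} + z = 25 + 6504 = 6529$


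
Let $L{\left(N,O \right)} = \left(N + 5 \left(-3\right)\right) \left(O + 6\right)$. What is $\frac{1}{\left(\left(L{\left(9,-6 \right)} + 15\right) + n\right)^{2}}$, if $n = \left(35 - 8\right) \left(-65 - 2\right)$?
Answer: $\frac{1}{3218436} \approx 3.1071 \cdot 10^{-7}$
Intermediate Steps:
$L{\left(N,O \right)} = \left(-15 + N\right) \left(6 + O\right)$ ($L{\left(N,O \right)} = \left(N - 15\right) \left(6 + O\right) = \left(-15 + N\right) \left(6 + O\right)$)
$n = -1809$ ($n = 27 \left(-67\right) = -1809$)
$\frac{1}{\left(\left(L{\left(9,-6 \right)} + 15\right) + n\right)^{2}} = \frac{1}{\left(\left(\left(-90 - -90 + 6 \cdot 9 + 9 \left(-6\right)\right) + 15\right) - 1809\right)^{2}} = \frac{1}{\left(\left(\left(-90 + 90 + 54 - 54\right) + 15\right) - 1809\right)^{2}} = \frac{1}{\left(\left(0 + 15\right) - 1809\right)^{2}} = \frac{1}{\left(15 - 1809\right)^{2}} = \frac{1}{\left(-1794\right)^{2}} = \frac{1}{3218436}$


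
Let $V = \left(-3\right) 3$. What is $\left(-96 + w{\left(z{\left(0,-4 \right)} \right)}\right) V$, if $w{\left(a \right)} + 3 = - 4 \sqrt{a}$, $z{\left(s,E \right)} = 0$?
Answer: $891$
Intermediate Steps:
$w{\left(a \right)} = -3 - 4 \sqrt{a}$
$V = -9$
$\left(-96 + w{\left(z{\left(0,-4 \right)} \right)}\right) V = \left(-96 - \left(3 + 4 \sqrt{0}\right)\right) \left(-9\right) = \left(-96 - 3\right) \left(-9\right) = \left(-99\right) \left(-9\right) = 891$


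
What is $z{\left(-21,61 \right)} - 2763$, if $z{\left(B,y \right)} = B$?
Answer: $-2784$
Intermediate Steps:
$z{\left(-21,61 \right)} - 2763 = -21 - 2763 = -2784$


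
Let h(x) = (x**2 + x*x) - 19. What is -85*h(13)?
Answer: -27115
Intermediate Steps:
h(x) = -19 + 2*x**2 (h(x) = (x**2 + x**2) - 19 = 2*x**2 - 19 = -19 + 2*x**2)
-85*h(13) = -85*(-19 + 2*13**2) = -85*(-19 + 2*169) = -85*(-19 + 338) = -85*319 = -27115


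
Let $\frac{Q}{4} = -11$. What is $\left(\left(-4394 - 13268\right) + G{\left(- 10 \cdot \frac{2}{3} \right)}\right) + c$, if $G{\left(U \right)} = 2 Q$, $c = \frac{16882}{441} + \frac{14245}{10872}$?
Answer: $- \frac{3144943513}{177576} \approx -17710.0$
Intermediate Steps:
$Q = -44$ ($Q = 4 \left(-11\right) = -44$)
$c = \frac{7030487}{177576}$ ($c = 16882 \cdot \frac{1}{441} + 14245 \cdot \frac{1}{10872} = \frac{16882}{441} + \frac{14245}{10872} = \frac{7030487}{177576} \approx 39.591$)
$G{\left(U \right)} = -88$ ($G{\left(U \right)} = 2 \left(-44\right) = -88$)
$\left(\left(-4394 - 13268\right) + G{\left(- 10 \cdot \frac{2}{3} \right)}\right) + c = \left(\left(-4394 - 13268\right) - 88\right) + \frac{7030487}{177576} = \left(-17662 - 88\right) + \frac{7030487}{177576} = -17750 + \frac{7030487}{177576} = - \frac{3144943513}{177576}$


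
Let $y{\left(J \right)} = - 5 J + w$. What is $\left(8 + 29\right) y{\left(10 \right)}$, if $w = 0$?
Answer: $-1850$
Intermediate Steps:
$y{\left(J \right)} = - 5 J$ ($y{\left(J \right)} = - 5 J + 0 = - 5 J$)
$\left(8 + 29\right) y{\left(10 \right)} = \left(8 + 29\right) \left(\left(-5\right) 10\right) = 37 \left(-50\right) = -1850$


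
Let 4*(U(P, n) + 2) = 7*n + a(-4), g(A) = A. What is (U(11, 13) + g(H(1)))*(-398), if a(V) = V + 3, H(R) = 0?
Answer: -8159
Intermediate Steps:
a(V) = 3 + V
U(P, n) = -9/4 + 7*n/4 (U(P, n) = -2 + (7*n + (3 - 4))/4 = -2 + (7*n - 1)/4 = -2 + (-1 + 7*n)/4 = -2 + (-¼ + 7*n/4) = -9/4 + 7*n/4)
(U(11, 13) + g(H(1)))*(-398) = ((-9/4 + (7/4)*13) + 0)*(-398) = ((-9/4 + 91/4) + 0)*(-398) = (41/2 + 0)*(-398) = (41/2)*(-398) = -8159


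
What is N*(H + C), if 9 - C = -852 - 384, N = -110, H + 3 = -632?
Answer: -67100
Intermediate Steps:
H = -635 (H = -3 - 632 = -635)
C = 1245 (C = 9 - (-852 - 384) = 9 - 1*(-1236) = 9 + 1236 = 1245)
N*(H + C) = -110*(-635 + 1245) = -110*610 = -67100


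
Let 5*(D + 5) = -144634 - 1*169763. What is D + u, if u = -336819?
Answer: -1998517/5 ≈ -3.9970e+5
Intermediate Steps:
D = -314422/5 (D = -5 + (-144634 - 1*169763)/5 = -5 + (-144634 - 169763)/5 = -5 + (⅕)*(-314397) = -5 - 314397/5 = -314422/5 ≈ -62884.)
D + u = -314422/5 - 336819 = -1998517/5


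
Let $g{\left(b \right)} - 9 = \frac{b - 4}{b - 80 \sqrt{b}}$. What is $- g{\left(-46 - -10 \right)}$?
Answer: $- \frac{14491}{1609} + \frac{400 i}{4827} \approx -9.0062 + 0.082867 i$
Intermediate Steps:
$g{\left(b \right)} = 9 + \frac{-4 + b}{b - 80 \sqrt{b}}$ ($g{\left(b \right)} = 9 + \frac{b - 4}{b - 80 \sqrt{b}} = 9 + \frac{-4 + b}{b - 80 \sqrt{b}}$)
$- g{\left(-46 - -10 \right)} = - \frac{2 \left(2 - 5 \left(-46 - -10\right) + 360 \sqrt{-46 - -10}\right)}{- (-46 - -10) + 80 \sqrt{-46 - -10}} = - \frac{2 \left(2 - 5 \left(-46 + 10\right) + 360 \sqrt{-46 + 10}\right)}{- (-46 + 10) + 80 \sqrt{-46 + 10}} = - \frac{2 \left(2 - -180 + 360 \sqrt{-36}\right)}{\left(-1\right) \left(-36\right) + 80 \sqrt{-36}} = - \frac{2 \left(2 + 180 + 360 \cdot 6 i\right)}{36 + 80 \cdot 6 i} = - \frac{2 \left(2 + 180 + 2160 i\right)}{36 + 480 i} = - 2 \frac{36 - 480 i}{231696} \left(182 + 2160 i\right) = - \frac{\left(36 - 480 i\right) \left(182 + 2160 i\right)}{115848}$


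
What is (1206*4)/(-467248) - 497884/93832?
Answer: -1820999600/342521987 ≈ -5.3164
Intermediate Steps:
(1206*4)/(-467248) - 497884/93832 = 4824*(-1/467248) - 497884*1/93832 = -603/58406 - 124471/23458 = -1820999600/342521987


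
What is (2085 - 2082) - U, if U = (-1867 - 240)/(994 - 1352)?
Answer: -1033/358 ≈ -2.8855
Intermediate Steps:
U = 2107/358 (U = -2107/(-358) = -2107*(-1/358) = 2107/358 ≈ 5.8855)
(2085 - 2082) - U = (2085 - 2082) - 1*2107/358 = 3 - 2107/358 = -1033/358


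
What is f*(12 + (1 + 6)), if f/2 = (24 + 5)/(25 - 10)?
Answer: 1102/15 ≈ 73.467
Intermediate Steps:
f = 58/15 (f = 2*((24 + 5)/(25 - 10)) = 2*(29/15) = 58/15 ≈ 3.8667)
f*(12 + (1 + 6)) = 58*(12 + (1 + 6))/15 = 58*(12 + 7)/15 = (58/15)*19 = 1102/15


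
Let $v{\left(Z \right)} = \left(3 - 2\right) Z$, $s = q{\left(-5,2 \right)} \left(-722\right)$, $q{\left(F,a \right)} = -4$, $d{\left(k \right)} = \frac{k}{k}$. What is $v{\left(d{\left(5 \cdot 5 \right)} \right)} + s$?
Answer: $2889$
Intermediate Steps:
$d{\left(k \right)} = 1$
$s = 2888$ ($s = \left(-4\right) \left(-722\right) = 2888$)
$v{\left(Z \right)} = Z$ ($v{\left(Z \right)} = 1 Z = Z$)
$v{\left(d{\left(5 \cdot 5 \right)} \right)} + s = 1 + 2888 = 2889$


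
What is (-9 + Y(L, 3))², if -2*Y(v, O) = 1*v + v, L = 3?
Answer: 144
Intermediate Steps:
Y(v, O) = -v (Y(v, O) = -(1*v + v)/2 = -(v + v)/2 = -v)
(-9 + Y(L, 3))² = (-9 - 1*3)² = (-9 - 3)² = (-12)² = 144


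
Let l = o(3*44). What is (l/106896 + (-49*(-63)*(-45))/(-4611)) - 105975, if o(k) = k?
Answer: -1450554384253/13691596 ≈ -1.0594e+5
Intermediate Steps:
l = 132 (l = 3*44 = 132)
(l/106896 + (-49*(-63)*(-45))/(-4611)) - 105975 = (132/106896 + (-49*(-63)*(-45))/(-4611)) - 105975 = (132*(1/106896) + (3087*(-45))*(-1/4611)) - 105975 = (11/8908 - 138915*(-1/4611)) - 105975 = (11/8908 + 46305/1537) - 105975 = 412501847/13691596 - 105975 = -1450554384253/13691596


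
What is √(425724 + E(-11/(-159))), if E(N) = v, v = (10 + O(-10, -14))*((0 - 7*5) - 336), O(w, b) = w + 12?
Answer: 6*√11702 ≈ 649.05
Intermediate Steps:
O(w, b) = 12 + w
v = -4452 (v = (10 + (12 - 10))*((0 - 7*5) - 336) = (10 + 2)*((0 - 35) - 336) = 12*(-35 - 336) = 12*(-371) = -4452)
E(N) = -4452
√(425724 + E(-11/(-159))) = √(425724 - 4452) = √421272 = 6*√11702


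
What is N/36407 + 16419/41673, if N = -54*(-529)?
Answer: 596065817/505729637 ≈ 1.1786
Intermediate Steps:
N = 28566
N/36407 + 16419/41673 = 28566/36407 + 16419/41673 = 28566*(1/36407) + 16419*(1/41673) = 28566/36407 + 5473/13891 = 596065817/505729637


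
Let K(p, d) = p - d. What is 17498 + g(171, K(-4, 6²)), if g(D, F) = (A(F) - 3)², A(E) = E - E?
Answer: 17507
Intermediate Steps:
A(E) = 0
g(D, F) = 9 (g(D, F) = (0 - 3)² = (-3)² = 9)
17498 + g(171, K(-4, 6²)) = 17498 + 9 = 17507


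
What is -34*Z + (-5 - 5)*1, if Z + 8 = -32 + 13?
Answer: 908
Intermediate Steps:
Z = -27 (Z = -8 + (-32 + 13) = -8 - 19 = -27)
-34*Z + (-5 - 5)*1 = -34*(-27) + (-5 - 5)*1 = 918 - 10*1 = 918 - 10 = 908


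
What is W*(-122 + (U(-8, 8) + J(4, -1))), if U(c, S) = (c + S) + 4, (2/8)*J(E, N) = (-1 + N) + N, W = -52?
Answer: 6760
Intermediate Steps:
J(E, N) = -4 + 8*N (J(E, N) = 4*((-1 + N) + N) = 4*(-1 + 2*N) = -4 + 8*N)
U(c, S) = 4 + S + c (U(c, S) = (S + c) + 4 = 4 + S + c)
W*(-122 + (U(-8, 8) + J(4, -1))) = -52*(-122 + ((4 + 8 - 8) + (-4 + 8*(-1)))) = -52*(-122 + (4 + (-4 - 8))) = -52*(-122 + (4 - 12)) = -52*(-122 - 8) = -52*(-130) = 6760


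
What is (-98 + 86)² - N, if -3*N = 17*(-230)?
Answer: -3478/3 ≈ -1159.3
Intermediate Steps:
N = 3910/3 (N = -17*(-230)/3 = -⅓*(-3910) = 3910/3 ≈ 1303.3)
(-98 + 86)² - N = (-98 + 86)² - 1*3910/3 = (-12)² - 3910/3 = 144 - 3910/3 = -3478/3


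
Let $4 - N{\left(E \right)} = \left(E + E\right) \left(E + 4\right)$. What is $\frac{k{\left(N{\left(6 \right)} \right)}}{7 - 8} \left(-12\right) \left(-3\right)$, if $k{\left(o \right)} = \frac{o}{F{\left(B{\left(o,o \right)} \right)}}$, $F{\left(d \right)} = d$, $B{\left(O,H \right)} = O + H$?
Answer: $-18$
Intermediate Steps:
$B{\left(O,H \right)} = H + O$
$N{\left(E \right)} = 4 - 2 E \left(4 + E\right)$ ($N{\left(E \right)} = 4 - \left(E + E\right) \left(E + 4\right) = 4 - 2 E \left(4 + E\right)$)
$k{\left(o \right)} = \frac{1}{2}$ ($k{\left(o \right)} = \frac{o}{o + o} = \frac{o}{2 o} = o \frac{1}{2 o} = \frac{1}{2}$)
$\frac{k{\left(N{\left(6 \right)} \right)}}{7 - 8} \left(-12\right) \left(-3\right) = \frac{1}{7 - 8} \cdot \frac{1}{2} \left(-12\right) \left(-3\right) = \frac{1}{-1} \cdot \frac{1}{2} \left(-12\right) \left(-3\right) = \left(-1\right) \frac{1}{2} \left(-12\right) \left(-3\right) = \left(- \frac{1}{2}\right) \left(-12\right) \left(-3\right) = 6 \left(-3\right) = -18$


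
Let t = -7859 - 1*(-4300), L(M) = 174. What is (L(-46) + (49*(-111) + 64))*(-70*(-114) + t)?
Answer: -22993621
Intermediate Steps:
t = -3559 (t = -7859 + 4300 = -3559)
(L(-46) + (49*(-111) + 64))*(-70*(-114) + t) = (174 + (49*(-111) + 64))*(-70*(-114) - 3559) = (174 + (-5439 + 64))*(7980 - 3559) = (174 - 5375)*4421 = -5201*4421 = -22993621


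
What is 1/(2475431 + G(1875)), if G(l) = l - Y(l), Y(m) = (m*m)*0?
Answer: 1/2477306 ≈ 4.0366e-7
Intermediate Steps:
Y(m) = 0 (Y(m) = m²*0 = 0)
G(l) = l (G(l) = l - 1*0 = l + 0 = l)
1/(2475431 + G(1875)) = 1/(2475431 + 1875) = 1/2477306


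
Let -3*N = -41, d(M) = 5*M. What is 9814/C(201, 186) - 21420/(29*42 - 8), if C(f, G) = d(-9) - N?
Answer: -179067/968 ≈ -184.99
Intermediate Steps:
N = 41/3 (N = -⅓*(-41) = 41/3 ≈ 13.667)
C(f, G) = -176/3 (C(f, G) = 5*(-9) - 1*41/3 = -45 - 41/3 = -176/3)
9814/C(201, 186) - 21420/(29*42 - 8) = 9814/(-176/3) - 21420/(29*42 - 8) = 9814*(-3/176) - 21420/(1218 - 8) = -14721/88 - 21420/1210 = -14721/88 - 21420*1/1210 = -14721/88 - 2142/121 = -179067/968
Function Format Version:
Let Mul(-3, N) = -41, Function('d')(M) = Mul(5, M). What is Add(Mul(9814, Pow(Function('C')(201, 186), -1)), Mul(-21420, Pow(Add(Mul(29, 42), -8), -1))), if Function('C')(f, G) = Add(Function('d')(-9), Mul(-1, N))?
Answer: Rational(-179067, 968) ≈ -184.99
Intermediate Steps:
N = Rational(41, 3) (N = Mul(Rational(-1, 3), -41) = Rational(41, 3) ≈ 13.667)
Function('C')(f, G) = Rational(-176, 3) (Function('C')(f, G) = Add(Mul(5, -9), Mul(-1, Rational(41, 3))) = Add(-45, Rational(-41, 3)) = Rational(-176, 3))
Add(Mul(9814, Pow(Function('C')(201, 186), -1)), Mul(-21420, Pow(Add(Mul(29, 42), -8), -1))) = Add(Mul(9814, Pow(Rational(-176, 3), -1)), Mul(-21420, Pow(Add(Mul(29, 42), -8), -1))) = Add(Mul(9814, Rational(-3, 176)), Mul(-21420, Pow(Add(1218, -8), -1))) = Add(Rational(-14721, 88), Mul(-21420, Pow(1210, -1))) = Add(Rational(-14721, 88), Mul(-21420, Rational(1, 1210))) = Add(Rational(-14721, 88), Rational(-2142, 121)) = Rational(-179067, 968)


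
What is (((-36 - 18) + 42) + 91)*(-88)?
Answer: -6952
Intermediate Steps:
(((-36 - 18) + 42) + 91)*(-88) = ((-54 + 42) + 91)*(-88) = (-12 + 91)*(-88) = 79*(-88) = -6952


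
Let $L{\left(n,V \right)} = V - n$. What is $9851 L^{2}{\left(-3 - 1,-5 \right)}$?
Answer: $9851$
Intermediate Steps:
$9851 L^{2}{\left(-3 - 1,-5 \right)} = 9851 \left(-5 - \left(-3 - 1\right)\right)^{2} = 9851 \left(-5 - -4\right)^{2} = 9851 \left(-5 + 4\right)^{2} = 9851 \left(-1\right)^{2} = 9851 \cdot 1 = 9851$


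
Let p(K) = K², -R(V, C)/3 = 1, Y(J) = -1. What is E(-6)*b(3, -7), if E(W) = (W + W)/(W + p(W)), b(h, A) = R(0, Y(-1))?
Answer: 6/5 ≈ 1.2000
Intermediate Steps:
R(V, C) = -3 (R(V, C) = -3*1 = -3)
b(h, A) = -3
E(W) = 2*W/(W + W²) (E(W) = (W + W)/(W + W²) = (2*W)/(W + W²) = 2*W/(W + W²))
E(-6)*b(3, -7) = (2/(1 - 6))*(-3) = (2/(-5))*(-3) = (2*(-⅕))*(-3) = -⅖*(-3) = 6/5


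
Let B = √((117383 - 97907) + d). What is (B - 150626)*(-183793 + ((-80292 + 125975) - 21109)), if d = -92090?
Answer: 23982521094 - 159219*I*√72614 ≈ 2.3983e+10 - 4.2905e+7*I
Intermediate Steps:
B = I*√72614 (B = √((117383 - 97907) - 92090) = √(19476 - 92090) = √(-72614) = I*√72614 ≈ 269.47*I)
(B - 150626)*(-183793 + ((-80292 + 125975) - 21109)) = (I*√72614 - 150626)*(-183793 + ((-80292 + 125975) - 21109)) = (-150626 + I*√72614)*(-183793 + (45683 - 21109)) = (-150626 + I*√72614)*(-183793 + 24574) = (-150626 + I*√72614)*(-159219) = 23982521094 - 159219*I*√72614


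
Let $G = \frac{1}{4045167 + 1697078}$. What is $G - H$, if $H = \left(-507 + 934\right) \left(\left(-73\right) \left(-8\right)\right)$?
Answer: $- \frac{1431932151159}{5742245} \approx -2.4937 \cdot 10^{5}$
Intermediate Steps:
$H = 249368$ ($H = 427 \cdot 584 = 249368$)
$G = \frac{1}{5742245} \approx 1.7415 \cdot 10^{-7}$
$G - H = \frac{1}{5742245} - 249368 = - \frac{1431932151159}{5742245}$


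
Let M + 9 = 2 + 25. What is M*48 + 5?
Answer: 869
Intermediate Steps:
M = 18 (M = -9 + (2 + 25) = -9 + 27 = 18)
M*48 + 5 = 18*48 + 5 = 864 + 5 = 869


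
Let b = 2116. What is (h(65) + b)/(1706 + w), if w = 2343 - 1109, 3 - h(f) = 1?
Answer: 353/490 ≈ 0.72041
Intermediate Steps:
h(f) = 2 (h(f) = 3 - 1*1 = 3 - 1 = 2)
w = 1234
(h(65) + b)/(1706 + w) = (2 + 2116)/(1706 + 1234) = 2118/2940 = 2118*(1/2940) = 353/490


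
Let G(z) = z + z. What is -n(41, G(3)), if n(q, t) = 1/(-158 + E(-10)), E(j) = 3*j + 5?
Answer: 1/183 ≈ 0.0054645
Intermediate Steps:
E(j) = 5 + 3*j
G(z) = 2*z
n(q, t) = -1/183 (n(q, t) = 1/(-158 + (5 + 3*(-10))) = 1/(-158 + (5 - 30)) = 1/(-158 - 25) = 1/(-183) = -1/183)
-n(41, G(3)) = -1*(-1/183) = 1/183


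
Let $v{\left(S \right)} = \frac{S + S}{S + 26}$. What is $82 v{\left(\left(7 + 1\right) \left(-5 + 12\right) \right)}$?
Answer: $112$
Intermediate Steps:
$v{\left(S \right)} = \frac{2 S}{26 + S}$
$82 v{\left(\left(7 + 1\right) \left(-5 + 12\right) \right)} = 82 \frac{2 \left(7 + 1\right) \left(-5 + 12\right)}{26 + \left(7 + 1\right) \left(-5 + 12\right)} = 82 \frac{2 \cdot 8 \cdot 7}{26 + 8 \cdot 7} = 82 \cdot 2 \cdot 56 \frac{1}{26 + 56} = 82 \cdot 2 \cdot 56 \cdot \frac{1}{82} = 82 \cdot \frac{56}{41} = 112$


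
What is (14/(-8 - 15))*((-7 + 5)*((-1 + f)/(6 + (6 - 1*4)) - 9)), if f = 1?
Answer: -252/23 ≈ -10.957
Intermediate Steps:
(14/(-8 - 15))*((-7 + 5)*((-1 + f)/(6 + (6 - 1*4)) - 9)) = (14/(-8 - 15))*((-7 + 5)*((-1 + 1)/(6 + (6 - 1*4)) - 9)) = (14/(-23))*(-2*(0/(6 + (6 - 4)) - 9)) = (-1/23*14)*(-2*(0/(6 + 2) - 9)) = -(-28)*(0/8 - 9)/23 = -(-28)*(0*(⅛) - 9)/23 = -(-28)*(0 - 9)/23 = -(-28)*(-9)/23 = -14/23*18 = -252/23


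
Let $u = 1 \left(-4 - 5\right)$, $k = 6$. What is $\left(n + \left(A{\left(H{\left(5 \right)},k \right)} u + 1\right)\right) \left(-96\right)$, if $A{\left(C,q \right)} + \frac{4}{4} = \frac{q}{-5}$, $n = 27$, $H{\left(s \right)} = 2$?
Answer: $- \frac{22944}{5} \approx -4588.8$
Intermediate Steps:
$A{\left(C,q \right)} = -1 - \frac{q}{5}$ ($A{\left(C,q \right)} = -1 + \frac{q}{-5} = -1 + q \left(- \frac{1}{5}\right) = -1 - \frac{q}{5}$)
$u = -9$ ($u = 1 \left(-9\right) = -9$)
$\left(n + \left(A{\left(H{\left(5 \right)},k \right)} u + 1\right)\right) \left(-96\right) = \left(27 + \left(\left(-1 - \frac{6}{5}\right) \left(-9\right) + 1\right)\right) \left(-96\right) = \left(27 + \left(\left(- \frac{11}{5}\right) \left(-9\right) + 1\right)\right) \left(-96\right) = \left(27 + \left(\frac{99}{5} + 1\right)\right) \left(-96\right) = \left(27 + \frac{104}{5}\right) \left(-96\right) = \frac{239}{5} \left(-96\right) = - \frac{22944}{5}$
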